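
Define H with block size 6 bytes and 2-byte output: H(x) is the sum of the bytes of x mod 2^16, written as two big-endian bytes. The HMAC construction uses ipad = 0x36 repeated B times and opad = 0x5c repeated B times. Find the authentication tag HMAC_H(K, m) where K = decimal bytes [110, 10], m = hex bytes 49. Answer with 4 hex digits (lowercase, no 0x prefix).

Key decimal bytes [110, 10] = 6e 0a is 2 bytes ≤ B = 6; zero-pad to 6 bytes: K' = 6e 0a 00 00 00 00.
K' ⊕ ipad = 58 3c 36 36 36 36.  K' ⊕ opad = 32 56 5c 5c 5c 5c.
Inner input = (K'⊕ipad) ∥ m = 58 3c 36 36 36 36 ∥ 49.
Inner hash: sum = 88+60+54+54+54+54+73 = 437 → 01 b5.
Outer input = (K'⊕opad) ∥ inner = 32 56 5c 5c 5c 5c ∥ 01 b5.
Outer hash (tag): sum = 50+86+92+92+92+92+1+181 = 686 → 02 ae.

02ae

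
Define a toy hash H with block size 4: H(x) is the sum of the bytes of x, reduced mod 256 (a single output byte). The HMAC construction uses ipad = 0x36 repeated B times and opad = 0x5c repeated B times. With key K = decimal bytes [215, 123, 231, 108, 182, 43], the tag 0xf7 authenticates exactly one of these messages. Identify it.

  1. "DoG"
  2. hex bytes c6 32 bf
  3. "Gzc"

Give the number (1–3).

2

Key decimal bytes [215, 123, 231, 108, 182, 43] = d7 7b e7 6c b6 2b is 6 bytes > B = 4, so hash it first: H(key) = 86, then zero-pad to 4 bytes: K' = 86 00 00 00.
K' ⊕ ipad = b0 36 36 36; K' ⊕ opad = da 5c 5c 5c.
m1: inner = H(b0 36 36 36 44 6f 47) = 4c; tag = H(da 5c 5c 5c 4c) = 3a
m2: inner = H(b0 36 36 36 c6 32 bf) = 09; tag = H(da 5c 5c 5c 09) = f7 ← matches
m3: inner = H(b0 36 36 36 47 7a 63) = 76; tag = H(da 5c 5c 5c 76) = 64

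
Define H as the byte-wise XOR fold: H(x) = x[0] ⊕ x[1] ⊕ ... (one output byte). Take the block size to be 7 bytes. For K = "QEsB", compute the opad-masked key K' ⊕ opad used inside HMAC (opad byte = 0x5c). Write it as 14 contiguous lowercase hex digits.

0d192f1e5c5c5c

Key "QEsB" = 51 45 73 42 is 4 bytes ≤ B = 7; zero-pad to 7 bytes: K' = 51 45 73 42 00 00 00.
XOR each byte with 0x5c: 51⊕5c=0d, 45⊕5c=19, 73⊕5c=2f, 42⊕5c=1e, 00⊕5c=5c, 00⊕5c=5c, 00⊕5c=5c.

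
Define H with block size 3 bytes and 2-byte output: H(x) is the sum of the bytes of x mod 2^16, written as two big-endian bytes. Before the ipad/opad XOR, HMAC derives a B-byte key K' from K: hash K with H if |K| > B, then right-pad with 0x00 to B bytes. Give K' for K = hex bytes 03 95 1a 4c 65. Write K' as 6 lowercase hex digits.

|K| = 5 > B = 3, so first hash the key.
H(K): sum = 3+149+26+76+101 = 355 → 01 63.
Zero-pad H(K) = 01 63 to 3 bytes: K' = 01 63 00.

016300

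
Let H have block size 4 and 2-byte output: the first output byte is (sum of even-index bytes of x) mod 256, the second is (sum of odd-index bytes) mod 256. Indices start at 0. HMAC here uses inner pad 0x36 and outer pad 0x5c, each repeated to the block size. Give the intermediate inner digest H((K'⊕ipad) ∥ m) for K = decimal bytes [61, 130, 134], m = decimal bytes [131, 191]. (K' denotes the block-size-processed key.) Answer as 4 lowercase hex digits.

Key decimal bytes [61, 130, 134] = 3d 82 86 is 3 bytes ≤ B = 4; zero-pad to 4 bytes: K' = 3d 82 86 00.
K' ⊕ ipad = 0b b4 b0 36.
Inner input = 0b b4 b0 36 ∥ 83 bf.
Inner hash: even-index sum = 318 mod 256 = 62; odd-index sum = 425 mod 256 = 169 → 3e a9.

3ea9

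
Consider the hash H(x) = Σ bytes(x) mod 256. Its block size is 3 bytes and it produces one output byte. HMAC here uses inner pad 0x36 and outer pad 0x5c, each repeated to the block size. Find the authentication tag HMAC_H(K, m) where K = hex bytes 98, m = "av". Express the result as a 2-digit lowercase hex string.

6d

Key hex bytes 98 is 1 byte ≤ B = 3; zero-pad to 3 bytes: K' = 98 00 00.
K' ⊕ ipad = ae 36 36.  K' ⊕ opad = c4 5c 5c.
Inner input = (K'⊕ipad) ∥ m = ae 36 36 ∥ 61 76.
Inner hash: sum = 174+54+54+97+118 = 497; mod 256 = 241 → f1.
Outer input = (K'⊕opad) ∥ inner = c4 5c 5c ∥ f1.
Outer hash (tag): sum = 196+92+92+241 = 621; mod 256 = 109 → 6d.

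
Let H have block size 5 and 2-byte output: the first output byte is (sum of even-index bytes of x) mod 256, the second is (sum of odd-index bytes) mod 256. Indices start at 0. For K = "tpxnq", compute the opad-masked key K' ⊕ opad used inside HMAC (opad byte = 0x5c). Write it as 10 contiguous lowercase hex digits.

Key "tpxnq" = 74 70 78 6e 71 is exactly B = 5 bytes: K' = 74 70 78 6e 71.
XOR each byte with 0x5c: 74⊕5c=28, 70⊕5c=2c, 78⊕5c=24, 6e⊕5c=32, 71⊕5c=2d.

282c24322d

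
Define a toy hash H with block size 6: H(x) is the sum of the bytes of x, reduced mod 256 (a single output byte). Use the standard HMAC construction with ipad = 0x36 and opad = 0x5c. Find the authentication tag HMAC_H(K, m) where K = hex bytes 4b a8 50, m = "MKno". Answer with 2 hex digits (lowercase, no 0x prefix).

Key hex bytes 4b a8 50 is 3 bytes ≤ B = 6; zero-pad to 6 bytes: K' = 4b a8 50 00 00 00.
K' ⊕ ipad = 7d 9e 66 36 36 36.  K' ⊕ opad = 17 f4 0c 5c 5c 5c.
Inner input = (K'⊕ipad) ∥ m = 7d 9e 66 36 36 36 ∥ 4d 4b 6e 6f.
Inner hash: sum = 125+158+102+54+54+54+77+75+110+111 = 920; mod 256 = 152 → 98.
Outer input = (K'⊕opad) ∥ inner = 17 f4 0c 5c 5c 5c ∥ 98.
Outer hash (tag): sum = 23+244+12+92+92+92+152 = 707; mod 256 = 195 → c3.

c3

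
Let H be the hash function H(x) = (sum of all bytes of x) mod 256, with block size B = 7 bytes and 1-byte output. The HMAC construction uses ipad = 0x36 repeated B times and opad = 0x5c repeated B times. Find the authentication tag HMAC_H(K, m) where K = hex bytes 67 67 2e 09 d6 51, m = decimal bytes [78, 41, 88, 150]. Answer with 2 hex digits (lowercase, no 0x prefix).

0b

Key hex bytes 67 67 2e 09 d6 51 is 6 bytes ≤ B = 7; zero-pad to 7 bytes: K' = 67 67 2e 09 d6 51 00.
K' ⊕ ipad = 51 51 18 3f e0 67 36.  K' ⊕ opad = 3b 3b 72 55 8a 0d 5c.
Inner input = (K'⊕ipad) ∥ m = 51 51 18 3f e0 67 36 ∥ 4e 29 58 96.
Inner hash: sum = 81+81+24+63+224+103+54+78+41+88+150 = 987; mod 256 = 219 → db.
Outer input = (K'⊕opad) ∥ inner = 3b 3b 72 55 8a 0d 5c ∥ db.
Outer hash (tag): sum = 59+59+114+85+138+13+92+219 = 779; mod 256 = 11 → 0b.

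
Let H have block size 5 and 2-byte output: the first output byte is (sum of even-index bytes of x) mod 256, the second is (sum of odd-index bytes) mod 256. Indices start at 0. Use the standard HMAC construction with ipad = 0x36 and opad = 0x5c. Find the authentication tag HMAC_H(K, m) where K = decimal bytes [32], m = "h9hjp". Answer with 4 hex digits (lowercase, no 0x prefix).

e0dd

Key decimal bytes [32] = 20 is 1 byte ≤ B = 5; zero-pad to 5 bytes: K' = 20 00 00 00 00.
K' ⊕ ipad = 16 36 36 36 36.  K' ⊕ opad = 7c 5c 5c 5c 5c.
Inner input = (K'⊕ipad) ∥ m = 16 36 36 36 36 ∥ 68 39 68 6a 70.
Inner hash: even-index sum = 293 mod 256 = 37; odd-index sum = 428 mod 256 = 172 → 25 ac.
Outer input = (K'⊕opad) ∥ inner = 7c 5c 5c 5c 5c ∥ 25 ac.
Outer hash (tag): even-index sum = 480 mod 256 = 224; odd-index sum = 221 mod 256 = 221 → e0 dd.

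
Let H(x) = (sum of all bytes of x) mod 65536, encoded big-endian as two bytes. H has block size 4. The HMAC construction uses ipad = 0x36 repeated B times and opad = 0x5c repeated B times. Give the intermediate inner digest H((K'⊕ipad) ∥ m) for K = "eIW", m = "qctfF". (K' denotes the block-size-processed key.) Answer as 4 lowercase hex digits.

Key "eIW" = 65 49 57 is 3 bytes ≤ B = 4; zero-pad to 4 bytes: K' = 65 49 57 00.
K' ⊕ ipad = 53 7f 61 36.
Inner input = 53 7f 61 36 ∥ 71 63 74 66 46.
Inner hash: sum = 83+127+97+54+113+99+116+102+70 = 861 → 03 5d.

035d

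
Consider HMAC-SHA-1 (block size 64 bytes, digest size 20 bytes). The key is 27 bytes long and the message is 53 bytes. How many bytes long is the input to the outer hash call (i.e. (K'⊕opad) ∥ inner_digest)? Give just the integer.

84

Key is 27 ≤ 64 bytes, zero-padded: |K'| = 64.
Outer input = (K'⊕opad) ∥ H(inner) → 64 + 20 = 84 bytes.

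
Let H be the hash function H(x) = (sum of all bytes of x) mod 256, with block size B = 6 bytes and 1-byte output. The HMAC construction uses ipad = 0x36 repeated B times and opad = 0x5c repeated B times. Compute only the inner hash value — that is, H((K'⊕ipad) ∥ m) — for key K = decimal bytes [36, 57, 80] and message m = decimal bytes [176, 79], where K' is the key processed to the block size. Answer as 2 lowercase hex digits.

28

Key decimal bytes [36, 57, 80] = 24 39 50 is 3 bytes ≤ B = 6; zero-pad to 6 bytes: K' = 24 39 50 00 00 00.
K' ⊕ ipad = 12 0f 66 36 36 36.
Inner input = 12 0f 66 36 36 36 ∥ b0 4f.
Inner hash: sum = 18+15+102+54+54+54+176+79 = 552; mod 256 = 40 → 28.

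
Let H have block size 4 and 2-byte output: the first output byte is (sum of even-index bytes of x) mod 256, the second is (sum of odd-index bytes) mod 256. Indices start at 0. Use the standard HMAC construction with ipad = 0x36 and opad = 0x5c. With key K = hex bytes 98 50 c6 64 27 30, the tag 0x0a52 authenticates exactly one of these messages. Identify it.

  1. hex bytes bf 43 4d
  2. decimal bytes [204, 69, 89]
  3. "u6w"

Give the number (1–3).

Key hex bytes 98 50 c6 64 27 30 is 6 bytes > B = 4, so hash it first: H(key) = 85 e4, then zero-pad to 4 bytes: K' = 85 e4 00 00.
K' ⊕ ipad = b3 d2 36 36; K' ⊕ opad = d9 b8 5c 5c.
m1: inner = H(b3 d2 36 36 bf 43 4d) = f5 4b; tag = H(d9 b8 5c 5c f5 4b) = 2a5f
m2: inner = H(b3 d2 36 36 cc 45 59) = 0e 4d; tag = H(d9 b8 5c 5c 0e 4d) = 4361
m3: inner = H(b3 d2 36 36 75 36 77) = d5 3e; tag = H(d9 b8 5c 5c d5 3e) = 0a52 ← matches

3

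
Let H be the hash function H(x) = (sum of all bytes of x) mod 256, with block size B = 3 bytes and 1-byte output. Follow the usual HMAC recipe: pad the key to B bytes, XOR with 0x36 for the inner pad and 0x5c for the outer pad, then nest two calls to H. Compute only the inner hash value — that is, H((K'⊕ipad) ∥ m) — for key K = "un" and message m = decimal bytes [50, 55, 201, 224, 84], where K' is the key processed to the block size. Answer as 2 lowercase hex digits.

Key "un" = 75 6e is 2 bytes ≤ B = 3; zero-pad to 3 bytes: K' = 75 6e 00.
K' ⊕ ipad = 43 58 36.
Inner input = 43 58 36 ∥ 32 37 c9 e0 54.
Inner hash: sum = 67+88+54+50+55+201+224+84 = 823; mod 256 = 55 → 37.

37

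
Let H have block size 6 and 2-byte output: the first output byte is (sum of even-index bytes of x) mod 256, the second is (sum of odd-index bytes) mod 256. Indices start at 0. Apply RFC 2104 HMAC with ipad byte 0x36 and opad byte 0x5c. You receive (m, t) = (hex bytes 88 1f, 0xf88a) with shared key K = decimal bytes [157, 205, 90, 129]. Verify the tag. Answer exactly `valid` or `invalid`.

Key decimal bytes [157, 205, 90, 129] = 9d cd 5a 81 is 4 bytes ≤ B = 6; zero-pad to 6 bytes: K' = 9d cd 5a 81 00 00.
K' ⊕ ipad = ab fb 6c b7 36 36; K' ⊕ opad = c1 91 06 dd 5c 5c.
Inner hash: even-index sum = 469 mod 256 = 213; odd-index sum = 519 mod 256 = 7 → d5 07.
Outer hash (recomputed tag): even-index sum = 504 mod 256 = 248; odd-index sum = 465 mod 256 = 209 → f8 d1.
Recomputed tag = f8d1; claimed = f88a → mismatch.

invalid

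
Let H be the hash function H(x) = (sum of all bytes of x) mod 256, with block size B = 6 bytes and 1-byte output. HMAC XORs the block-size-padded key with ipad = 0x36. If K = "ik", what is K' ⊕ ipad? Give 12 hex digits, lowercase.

Key "ik" = 69 6b is 2 bytes ≤ B = 6; zero-pad to 6 bytes: K' = 69 6b 00 00 00 00.
XOR each byte with 0x36: 69⊕36=5f, 6b⊕36=5d, 00⊕36=36, 00⊕36=36, 00⊕36=36, 00⊕36=36.

5f5d36363636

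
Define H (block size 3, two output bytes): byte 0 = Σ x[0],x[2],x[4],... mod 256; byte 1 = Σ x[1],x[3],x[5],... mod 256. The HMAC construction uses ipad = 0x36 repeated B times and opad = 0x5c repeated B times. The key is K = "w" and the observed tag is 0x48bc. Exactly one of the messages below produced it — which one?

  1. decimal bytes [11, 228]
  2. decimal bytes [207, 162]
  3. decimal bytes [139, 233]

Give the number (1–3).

Key "w" = 77 is 1 byte ≤ B = 3; zero-pad to 3 bytes: K' = 77 00 00.
K' ⊕ ipad = 41 36 36; K' ⊕ opad = 2b 5c 5c.
m1: inner = H(41 36 36 0b e4) = 5b 41; tag = H(2b 5c 5c 5b 41) = c8b7
m2: inner = H(41 36 36 cf a2) = 19 05; tag = H(2b 5c 5c 19 05) = 8c75
m3: inner = H(41 36 36 8b e9) = 60 c1; tag = H(2b 5c 5c 60 c1) = 48bc ← matches

3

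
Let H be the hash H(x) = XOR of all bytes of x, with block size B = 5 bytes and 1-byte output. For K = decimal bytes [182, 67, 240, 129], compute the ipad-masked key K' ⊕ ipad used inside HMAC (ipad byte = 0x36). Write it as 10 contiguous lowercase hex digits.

8075c6b736

Key decimal bytes [182, 67, 240, 129] = b6 43 f0 81 is 4 bytes ≤ B = 5; zero-pad to 5 bytes: K' = b6 43 f0 81 00.
XOR each byte with 0x36: b6⊕36=80, 43⊕36=75, f0⊕36=c6, 81⊕36=b7, 00⊕36=36.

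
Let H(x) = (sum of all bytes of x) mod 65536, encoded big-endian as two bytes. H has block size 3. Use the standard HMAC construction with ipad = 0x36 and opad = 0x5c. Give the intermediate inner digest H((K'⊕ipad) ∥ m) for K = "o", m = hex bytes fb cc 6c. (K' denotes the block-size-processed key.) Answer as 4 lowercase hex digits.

Key "o" = 6f is 1 byte ≤ B = 3; zero-pad to 3 bytes: K' = 6f 00 00.
K' ⊕ ipad = 59 36 36.
Inner input = 59 36 36 ∥ fb cc 6c.
Inner hash: sum = 89+54+54+251+204+108 = 760 → 02 f8.

02f8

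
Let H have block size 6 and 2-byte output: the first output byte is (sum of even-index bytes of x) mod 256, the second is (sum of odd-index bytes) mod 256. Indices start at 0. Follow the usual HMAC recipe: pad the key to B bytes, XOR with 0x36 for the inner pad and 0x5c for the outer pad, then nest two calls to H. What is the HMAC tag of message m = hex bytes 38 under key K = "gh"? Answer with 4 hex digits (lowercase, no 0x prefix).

e8b6

Key "gh" = 67 68 is 2 bytes ≤ B = 6; zero-pad to 6 bytes: K' = 67 68 00 00 00 00.
K' ⊕ ipad = 51 5e 36 36 36 36.  K' ⊕ opad = 3b 34 5c 5c 5c 5c.
Inner input = (K'⊕ipad) ∥ m = 51 5e 36 36 36 36 ∥ 38.
Inner hash: even-index sum = 245 mod 256 = 245; odd-index sum = 202 mod 256 = 202 → f5 ca.
Outer input = (K'⊕opad) ∥ inner = 3b 34 5c 5c 5c 5c ∥ f5 ca.
Outer hash (tag): even-index sum = 488 mod 256 = 232; odd-index sum = 438 mod 256 = 182 → e8 b6.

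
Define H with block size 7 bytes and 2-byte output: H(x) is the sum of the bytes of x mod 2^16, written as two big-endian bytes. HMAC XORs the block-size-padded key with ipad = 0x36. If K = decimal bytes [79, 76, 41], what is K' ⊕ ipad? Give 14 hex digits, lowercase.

797a1f36363636

Key decimal bytes [79, 76, 41] = 4f 4c 29 is 3 bytes ≤ B = 7; zero-pad to 7 bytes: K' = 4f 4c 29 00 00 00 00.
XOR each byte with 0x36: 4f⊕36=79, 4c⊕36=7a, 29⊕36=1f, 00⊕36=36, 00⊕36=36, 00⊕36=36, 00⊕36=36.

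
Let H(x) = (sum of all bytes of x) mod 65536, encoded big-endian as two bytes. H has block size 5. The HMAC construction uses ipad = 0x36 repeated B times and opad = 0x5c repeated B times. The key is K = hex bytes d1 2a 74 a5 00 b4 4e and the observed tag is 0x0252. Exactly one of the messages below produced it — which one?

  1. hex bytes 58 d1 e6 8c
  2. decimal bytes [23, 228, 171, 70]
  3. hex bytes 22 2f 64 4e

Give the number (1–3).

Key hex bytes d1 2a 74 a5 00 b4 4e is 7 bytes > B = 5, so hash it first: H(key) = 03 16, then zero-pad to 5 bytes: K' = 03 16 00 00 00.
K' ⊕ ipad = 35 20 36 36 36; K' ⊕ opad = 5f 4a 5c 5c 5c.
m1: inner = H(35 20 36 36 36 58 d1 e6 8c) = 03 92; tag = H(5f 4a 5c 5c 5c 03 92) = 0252 ← matches
m2: inner = H(35 20 36 36 36 17 e4 ab 46) = 02 e3; tag = H(5f 4a 5c 5c 5c 02 e3) = 02a2
m3: inner = H(35 20 36 36 36 22 2f 64 4e) = 01 fa; tag = H(5f 4a 5c 5c 5c 01 fa) = 02b8

1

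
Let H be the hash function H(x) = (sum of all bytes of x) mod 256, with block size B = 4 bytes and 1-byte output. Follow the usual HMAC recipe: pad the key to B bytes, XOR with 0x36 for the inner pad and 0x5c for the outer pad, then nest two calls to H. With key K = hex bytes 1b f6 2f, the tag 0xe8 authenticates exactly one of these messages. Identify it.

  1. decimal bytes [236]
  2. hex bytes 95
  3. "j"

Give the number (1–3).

Key hex bytes 1b f6 2f is 3 bytes ≤ B = 4; zero-pad to 4 bytes: K' = 1b f6 2f 00.
K' ⊕ ipad = 2d c0 19 36; K' ⊕ opad = 47 aa 73 5c.
m1: inner = H(2d c0 19 36 ec) = 28; tag = H(47 aa 73 5c 28) = e8 ← matches
m2: inner = H(2d c0 19 36 95) = d1; tag = H(47 aa 73 5c d1) = 91
m3: inner = H(2d c0 19 36 6a) = a6; tag = H(47 aa 73 5c a6) = 66

1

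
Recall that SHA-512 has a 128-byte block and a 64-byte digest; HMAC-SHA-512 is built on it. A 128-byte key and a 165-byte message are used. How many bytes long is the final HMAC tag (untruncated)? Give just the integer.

The tag is one SHA-512 digest: 64 bytes.

64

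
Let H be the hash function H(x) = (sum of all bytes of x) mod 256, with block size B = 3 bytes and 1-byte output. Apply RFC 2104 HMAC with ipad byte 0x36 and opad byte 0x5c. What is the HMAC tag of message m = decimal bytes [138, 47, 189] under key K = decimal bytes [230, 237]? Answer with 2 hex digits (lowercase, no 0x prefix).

1e

Key decimal bytes [230, 237] = e6 ed is 2 bytes ≤ B = 3; zero-pad to 3 bytes: K' = e6 ed 00.
K' ⊕ ipad = d0 db 36.  K' ⊕ opad = ba b1 5c.
Inner input = (K'⊕ipad) ∥ m = d0 db 36 ∥ 8a 2f bd.
Inner hash: sum = 208+219+54+138+47+189 = 855; mod 256 = 87 → 57.
Outer input = (K'⊕opad) ∥ inner = ba b1 5c ∥ 57.
Outer hash (tag): sum = 186+177+92+87 = 542; mod 256 = 30 → 1e.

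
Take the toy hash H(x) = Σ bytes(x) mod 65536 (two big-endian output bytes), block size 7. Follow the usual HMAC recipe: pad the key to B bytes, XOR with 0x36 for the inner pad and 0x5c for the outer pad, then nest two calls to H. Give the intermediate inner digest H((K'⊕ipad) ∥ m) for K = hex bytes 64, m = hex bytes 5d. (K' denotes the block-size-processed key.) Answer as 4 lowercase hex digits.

01f3

Key hex bytes 64 is 1 byte ≤ B = 7; zero-pad to 7 bytes: K' = 64 00 00 00 00 00 00.
K' ⊕ ipad = 52 36 36 36 36 36 36.
Inner input = 52 36 36 36 36 36 36 ∥ 5d.
Inner hash: sum = 82+54+54+54+54+54+54+93 = 499 → 01 f3.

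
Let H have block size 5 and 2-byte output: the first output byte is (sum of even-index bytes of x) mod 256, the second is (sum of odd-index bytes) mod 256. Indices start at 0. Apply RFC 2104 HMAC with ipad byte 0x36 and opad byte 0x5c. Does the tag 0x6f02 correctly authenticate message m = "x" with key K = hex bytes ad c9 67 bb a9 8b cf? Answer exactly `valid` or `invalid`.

invalid

Key hex bytes ad c9 67 bb a9 8b cf is 7 bytes > B = 5, so hash it first: H(key) = 8c 0f, then zero-pad to 5 bytes: K' = 8c 0f 00 00 00.
K' ⊕ ipad = ba 39 36 36 36; K' ⊕ opad = d0 53 5c 5c 5c.
Inner hash: even-index sum = 294 mod 256 = 38; odd-index sum = 231 mod 256 = 231 → 26 e7.
Outer hash (recomputed tag): even-index sum = 623 mod 256 = 111; odd-index sum = 213 mod 256 = 213 → 6f d5.
Recomputed tag = 6fd5; claimed = 6f02 → mismatch.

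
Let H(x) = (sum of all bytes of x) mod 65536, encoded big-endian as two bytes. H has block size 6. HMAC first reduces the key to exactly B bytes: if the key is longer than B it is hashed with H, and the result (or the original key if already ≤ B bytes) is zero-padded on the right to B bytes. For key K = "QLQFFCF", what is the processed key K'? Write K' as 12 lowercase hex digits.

|K| = 7 > B = 6, so first hash the key.
H(K): sum = 81+76+81+70+70+67+70 = 515 → 02 03.
Zero-pad H(K) = 02 03 to 6 bytes: K' = 02 03 00 00 00 00.

020300000000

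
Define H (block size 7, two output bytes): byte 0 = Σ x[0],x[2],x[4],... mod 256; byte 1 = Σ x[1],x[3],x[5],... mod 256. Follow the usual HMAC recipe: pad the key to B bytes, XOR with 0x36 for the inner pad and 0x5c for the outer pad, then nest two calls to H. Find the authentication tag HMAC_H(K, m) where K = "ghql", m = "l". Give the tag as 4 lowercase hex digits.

7ac4

Key "ghql" = 67 68 71 6c is 4 bytes ≤ B = 7; zero-pad to 7 bytes: K' = 67 68 71 6c 00 00 00.
K' ⊕ ipad = 51 5e 47 5a 36 36 36.  K' ⊕ opad = 3b 34 2d 30 5c 5c 5c.
Inner input = (K'⊕ipad) ∥ m = 51 5e 47 5a 36 36 36 ∥ 6c.
Inner hash: even-index sum = 260 mod 256 = 4; odd-index sum = 346 mod 256 = 90 → 04 5a.
Outer input = (K'⊕opad) ∥ inner = 3b 34 2d 30 5c 5c 5c ∥ 04 5a.
Outer hash (tag): even-index sum = 378 mod 256 = 122; odd-index sum = 196 mod 256 = 196 → 7a c4.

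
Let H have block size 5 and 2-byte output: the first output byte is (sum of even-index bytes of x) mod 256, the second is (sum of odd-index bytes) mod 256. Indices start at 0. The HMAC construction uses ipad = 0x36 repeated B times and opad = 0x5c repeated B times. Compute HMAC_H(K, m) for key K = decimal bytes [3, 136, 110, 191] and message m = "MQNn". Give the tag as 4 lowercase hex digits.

Key decimal bytes [3, 136, 110, 191] = 03 88 6e bf is 4 bytes ≤ B = 5; zero-pad to 5 bytes: K' = 03 88 6e bf 00.
K' ⊕ ipad = 35 be 58 89 36.  K' ⊕ opad = 5f d4 32 e3 5c.
Inner input = (K'⊕ipad) ∥ m = 35 be 58 89 36 ∥ 4d 51 4e 6e.
Inner hash: even-index sum = 386 mod 256 = 130; odd-index sum = 482 mod 256 = 226 → 82 e2.
Outer input = (K'⊕opad) ∥ inner = 5f d4 32 e3 5c ∥ 82 e2.
Outer hash (tag): even-index sum = 463 mod 256 = 207; odd-index sum = 569 mod 256 = 57 → cf 39.

cf39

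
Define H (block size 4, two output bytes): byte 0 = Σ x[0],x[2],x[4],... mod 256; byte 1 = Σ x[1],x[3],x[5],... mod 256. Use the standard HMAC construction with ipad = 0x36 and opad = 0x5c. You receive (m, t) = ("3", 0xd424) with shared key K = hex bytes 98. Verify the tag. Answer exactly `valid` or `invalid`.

invalid

Key hex bytes 98 is 1 byte ≤ B = 4; zero-pad to 4 bytes: K' = 98 00 00 00.
K' ⊕ ipad = ae 36 36 36; K' ⊕ opad = c4 5c 5c 5c.
Inner hash: even-index sum = 279 mod 256 = 23; odd-index sum = 108 mod 256 = 108 → 17 6c.
Outer hash (recomputed tag): even-index sum = 311 mod 256 = 55; odd-index sum = 292 mod 256 = 36 → 37 24.
Recomputed tag = 3724; claimed = d424 → mismatch.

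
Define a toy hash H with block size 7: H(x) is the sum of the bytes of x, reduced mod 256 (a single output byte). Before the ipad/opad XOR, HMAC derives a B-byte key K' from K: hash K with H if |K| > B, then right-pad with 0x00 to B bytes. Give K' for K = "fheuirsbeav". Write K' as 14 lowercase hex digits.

|K| = 11 > B = 7, so first hash the key.
H(K): sum = 102+104+101+117+105+114+115+98+101+97+118 = 1172; mod 256 = 148 → 94.
Zero-pad H(K) = 94 to 7 bytes: K' = 94 00 00 00 00 00 00.

94000000000000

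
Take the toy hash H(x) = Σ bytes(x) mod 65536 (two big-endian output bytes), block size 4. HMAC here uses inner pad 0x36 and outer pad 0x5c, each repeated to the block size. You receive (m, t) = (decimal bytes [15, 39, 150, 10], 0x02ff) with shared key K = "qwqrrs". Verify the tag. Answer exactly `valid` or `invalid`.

valid

Key "qwqrrs" = 71 77 71 72 72 73 is 6 bytes > B = 4, so hash it first: H(key) = 02 b0, then zero-pad to 4 bytes: K' = 02 b0 00 00.
K' ⊕ ipad = 34 86 36 36; K' ⊕ opad = 5e ec 5c 5c.
Inner hash: sum = 52+134+54+54+15+39+150+10 = 508 → 01 fc.
Outer hash (recomputed tag): sum = 94+236+92+92+1+252 = 767 → 02 ff.
Recomputed tag = 02ff; claimed = 02ff → match.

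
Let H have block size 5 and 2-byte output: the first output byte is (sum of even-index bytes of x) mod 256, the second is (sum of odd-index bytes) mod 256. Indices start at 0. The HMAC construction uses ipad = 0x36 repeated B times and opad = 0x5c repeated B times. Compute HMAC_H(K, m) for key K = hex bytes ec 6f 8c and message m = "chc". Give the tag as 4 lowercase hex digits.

31c1

Key hex bytes ec 6f 8c is 3 bytes ≤ B = 5; zero-pad to 5 bytes: K' = ec 6f 8c 00 00.
K' ⊕ ipad = da 59 ba 36 36.  K' ⊕ opad = b0 33 d0 5c 5c.
Inner input = (K'⊕ipad) ∥ m = da 59 ba 36 36 ∥ 63 68 63.
Inner hash: even-index sum = 562 mod 256 = 50; odd-index sum = 341 mod 256 = 85 → 32 55.
Outer input = (K'⊕opad) ∥ inner = b0 33 d0 5c 5c ∥ 32 55.
Outer hash (tag): even-index sum = 561 mod 256 = 49; odd-index sum = 193 mod 256 = 193 → 31 c1.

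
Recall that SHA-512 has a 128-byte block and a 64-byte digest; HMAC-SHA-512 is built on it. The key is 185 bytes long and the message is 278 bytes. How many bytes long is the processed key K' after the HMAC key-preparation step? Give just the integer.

Key is 185 > 128 bytes, so it is hashed to 64 bytes then zero-padded to 128: |K'| = 128.

128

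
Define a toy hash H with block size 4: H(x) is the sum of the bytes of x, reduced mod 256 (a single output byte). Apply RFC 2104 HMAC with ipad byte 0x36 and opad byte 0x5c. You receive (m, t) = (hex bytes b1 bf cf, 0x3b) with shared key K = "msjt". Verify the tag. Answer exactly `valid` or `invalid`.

Key "msjt" = 6d 73 6a 74 is exactly B = 4 bytes: K' = 6d 73 6a 74.
K' ⊕ ipad = 5b 45 5c 42; K' ⊕ opad = 31 2f 36 28.
Inner hash: sum = 91+69+92+66+177+191+207 = 893; mod 256 = 125 → 7d.
Outer hash (recomputed tag): sum = 49+47+54+40+125 = 315; mod 256 = 59 → 3b.
Recomputed tag = 3b; claimed = 3b → match.

valid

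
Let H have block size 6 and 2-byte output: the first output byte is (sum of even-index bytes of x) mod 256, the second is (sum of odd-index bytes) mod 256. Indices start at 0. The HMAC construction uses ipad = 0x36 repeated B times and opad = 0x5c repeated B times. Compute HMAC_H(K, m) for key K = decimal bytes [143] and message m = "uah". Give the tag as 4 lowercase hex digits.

8d17

Key decimal bytes [143] = 8f is 1 byte ≤ B = 6; zero-pad to 6 bytes: K' = 8f 00 00 00 00 00.
K' ⊕ ipad = b9 36 36 36 36 36.  K' ⊕ opad = d3 5c 5c 5c 5c 5c.
Inner input = (K'⊕ipad) ∥ m = b9 36 36 36 36 36 ∥ 75 61 68.
Inner hash: even-index sum = 514 mod 256 = 2; odd-index sum = 259 mod 256 = 3 → 02 03.
Outer input = (K'⊕opad) ∥ inner = d3 5c 5c 5c 5c 5c ∥ 02 03.
Outer hash (tag): even-index sum = 397 mod 256 = 141; odd-index sum = 279 mod 256 = 23 → 8d 17.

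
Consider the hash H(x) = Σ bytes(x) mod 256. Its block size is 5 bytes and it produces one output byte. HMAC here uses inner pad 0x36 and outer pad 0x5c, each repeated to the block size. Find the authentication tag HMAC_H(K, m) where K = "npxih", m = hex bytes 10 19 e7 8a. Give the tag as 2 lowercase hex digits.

Key "npxih" = 6e 70 78 69 68 is exactly B = 5 bytes: K' = 6e 70 78 69 68.
K' ⊕ ipad = 58 46 4e 5f 5e.  K' ⊕ opad = 32 2c 24 35 34.
Inner input = (K'⊕ipad) ∥ m = 58 46 4e 5f 5e ∥ 10 19 e7 8a.
Inner hash: sum = 88+70+78+95+94+16+25+231+138 = 835; mod 256 = 67 → 43.
Outer input = (K'⊕opad) ∥ inner = 32 2c 24 35 34 ∥ 43.
Outer hash (tag): sum = 50+44+36+53+52+67 = 302; mod 256 = 46 → 2e.

2e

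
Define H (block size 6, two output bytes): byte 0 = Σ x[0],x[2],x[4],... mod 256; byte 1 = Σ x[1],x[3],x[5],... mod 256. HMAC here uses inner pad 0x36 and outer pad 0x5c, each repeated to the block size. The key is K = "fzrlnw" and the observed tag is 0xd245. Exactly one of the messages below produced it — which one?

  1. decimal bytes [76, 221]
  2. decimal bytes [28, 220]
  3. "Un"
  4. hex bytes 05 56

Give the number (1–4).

1

Key "fzrlnw" = 66 7a 72 6c 6e 77 is exactly B = 6 bytes: K' = 66 7a 72 6c 6e 77.
K' ⊕ ipad = 50 4c 44 5a 58 41; K' ⊕ opad = 3a 26 2e 30 32 2b.
m1: inner = H(50 4c 44 5a 58 41 4c dd) = 38 c4; tag = H(3a 26 2e 30 32 2b 38 c4) = d245 ← matches
m2: inner = H(50 4c 44 5a 58 41 1c dc) = 08 c3; tag = H(3a 26 2e 30 32 2b 08 c3) = a244
m3: inner = H(50 4c 44 5a 58 41 55 6e) = 41 55; tag = H(3a 26 2e 30 32 2b 41 55) = dbd6
m4: inner = H(50 4c 44 5a 58 41 05 56) = f1 3d; tag = H(3a 26 2e 30 32 2b f1 3d) = 8bbe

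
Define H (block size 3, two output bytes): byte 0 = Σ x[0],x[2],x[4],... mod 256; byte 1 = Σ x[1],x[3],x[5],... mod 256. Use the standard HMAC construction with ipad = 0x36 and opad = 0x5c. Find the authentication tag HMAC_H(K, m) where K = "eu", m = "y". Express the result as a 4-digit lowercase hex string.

51b2

Key "eu" = 65 75 is 2 bytes ≤ B = 3; zero-pad to 3 bytes: K' = 65 75 00.
K' ⊕ ipad = 53 43 36.  K' ⊕ opad = 39 29 5c.
Inner input = (K'⊕ipad) ∥ m = 53 43 36 ∥ 79.
Inner hash: even-index sum = 137 mod 256 = 137; odd-index sum = 188 mod 256 = 188 → 89 bc.
Outer input = (K'⊕opad) ∥ inner = 39 29 5c ∥ 89 bc.
Outer hash (tag): even-index sum = 337 mod 256 = 81; odd-index sum = 178 mod 256 = 178 → 51 b2.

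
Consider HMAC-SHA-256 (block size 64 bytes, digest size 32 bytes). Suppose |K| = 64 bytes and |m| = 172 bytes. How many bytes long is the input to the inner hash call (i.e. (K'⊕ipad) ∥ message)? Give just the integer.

236

Key is 64 ≤ 64 bytes, zero-padded: |K'| = 64.
Inner input = (K'⊕ipad) ∥ m → 64 + 172 = 236 bytes.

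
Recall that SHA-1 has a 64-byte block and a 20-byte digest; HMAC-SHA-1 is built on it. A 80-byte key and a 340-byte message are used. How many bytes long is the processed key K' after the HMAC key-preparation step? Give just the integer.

Key is 80 > 64 bytes, so it is hashed to 20 bytes then zero-padded to 64: |K'| = 64.

64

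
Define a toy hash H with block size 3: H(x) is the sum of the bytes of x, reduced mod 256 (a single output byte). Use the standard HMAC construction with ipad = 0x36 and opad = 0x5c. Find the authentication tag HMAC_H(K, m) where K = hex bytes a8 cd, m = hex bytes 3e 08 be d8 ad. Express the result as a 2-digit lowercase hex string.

Key hex bytes a8 cd is 2 bytes ≤ B = 3; zero-pad to 3 bytes: K' = a8 cd 00.
K' ⊕ ipad = 9e fb 36.  K' ⊕ opad = f4 91 5c.
Inner input = (K'⊕ipad) ∥ m = 9e fb 36 ∥ 3e 08 be d8 ad.
Inner hash: sum = 158+251+54+62+8+190+216+173 = 1112; mod 256 = 88 → 58.
Outer input = (K'⊕opad) ∥ inner = f4 91 5c ∥ 58.
Outer hash (tag): sum = 244+145+92+88 = 569; mod 256 = 57 → 39.

39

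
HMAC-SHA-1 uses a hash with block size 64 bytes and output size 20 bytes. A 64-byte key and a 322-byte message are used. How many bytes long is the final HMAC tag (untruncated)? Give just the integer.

20

The tag is one SHA-1 digest: 20 bytes.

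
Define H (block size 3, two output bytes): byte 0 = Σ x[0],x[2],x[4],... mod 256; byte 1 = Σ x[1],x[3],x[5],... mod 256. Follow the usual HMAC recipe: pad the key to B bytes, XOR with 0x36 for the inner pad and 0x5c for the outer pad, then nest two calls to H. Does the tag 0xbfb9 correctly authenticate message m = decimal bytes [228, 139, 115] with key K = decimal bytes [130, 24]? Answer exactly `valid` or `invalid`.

Key decimal bytes [130, 24] = 82 18 is 2 bytes ≤ B = 3; zero-pad to 3 bytes: K' = 82 18 00.
K' ⊕ ipad = b4 2e 36; K' ⊕ opad = de 44 5c.
Inner hash: even-index sum = 373 mod 256 = 117; odd-index sum = 389 mod 256 = 133 → 75 85.
Outer hash (recomputed tag): even-index sum = 447 mod 256 = 191; odd-index sum = 185 mod 256 = 185 → bf b9.
Recomputed tag = bfb9; claimed = bfb9 → match.

valid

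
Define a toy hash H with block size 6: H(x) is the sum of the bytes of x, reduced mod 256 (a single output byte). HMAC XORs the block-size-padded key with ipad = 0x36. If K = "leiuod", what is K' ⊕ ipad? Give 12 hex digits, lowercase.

5a535f435952

Key "leiuod" = 6c 65 69 75 6f 64 is exactly B = 6 bytes: K' = 6c 65 69 75 6f 64.
XOR each byte with 0x36: 6c⊕36=5a, 65⊕36=53, 69⊕36=5f, 75⊕36=43, 6f⊕36=59, 64⊕36=52.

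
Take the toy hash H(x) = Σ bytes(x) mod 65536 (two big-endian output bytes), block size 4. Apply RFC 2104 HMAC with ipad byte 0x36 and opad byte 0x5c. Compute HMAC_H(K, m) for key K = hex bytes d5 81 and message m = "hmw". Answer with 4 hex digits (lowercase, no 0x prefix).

0273

Key hex bytes d5 81 is 2 bytes ≤ B = 4; zero-pad to 4 bytes: K' = d5 81 00 00.
K' ⊕ ipad = e3 b7 36 36.  K' ⊕ opad = 89 dd 5c 5c.
Inner input = (K'⊕ipad) ∥ m = e3 b7 36 36 ∥ 68 6d 77.
Inner hash: sum = 227+183+54+54+104+109+119 = 850 → 03 52.
Outer input = (K'⊕opad) ∥ inner = 89 dd 5c 5c ∥ 03 52.
Outer hash (tag): sum = 137+221+92+92+3+82 = 627 → 02 73.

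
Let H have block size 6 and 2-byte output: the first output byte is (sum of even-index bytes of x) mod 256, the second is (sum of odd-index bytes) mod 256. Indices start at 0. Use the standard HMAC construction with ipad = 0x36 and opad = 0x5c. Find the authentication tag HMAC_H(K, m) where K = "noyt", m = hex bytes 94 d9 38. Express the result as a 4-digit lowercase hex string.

5c61

Key "noyt" = 6e 6f 79 74 is 4 bytes ≤ B = 6; zero-pad to 6 bytes: K' = 6e 6f 79 74 00 00.
K' ⊕ ipad = 58 59 4f 42 36 36.  K' ⊕ opad = 32 33 25 28 5c 5c.
Inner input = (K'⊕ipad) ∥ m = 58 59 4f 42 36 36 ∥ 94 d9 38.
Inner hash: even-index sum = 425 mod 256 = 169; odd-index sum = 426 mod 256 = 170 → a9 aa.
Outer input = (K'⊕opad) ∥ inner = 32 33 25 28 5c 5c ∥ a9 aa.
Outer hash (tag): even-index sum = 348 mod 256 = 92; odd-index sum = 353 mod 256 = 97 → 5c 61.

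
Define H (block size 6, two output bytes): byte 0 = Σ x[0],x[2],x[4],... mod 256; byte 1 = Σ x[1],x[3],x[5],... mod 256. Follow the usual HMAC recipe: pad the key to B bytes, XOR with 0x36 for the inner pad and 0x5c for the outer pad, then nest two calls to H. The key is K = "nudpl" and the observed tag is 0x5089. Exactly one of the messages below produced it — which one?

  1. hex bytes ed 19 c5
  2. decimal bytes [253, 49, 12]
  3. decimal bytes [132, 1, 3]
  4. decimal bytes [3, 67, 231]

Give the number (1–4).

1

Key "nudpl" = 6e 75 64 70 6c is 5 bytes ≤ B = 6; zero-pad to 6 bytes: K' = 6e 75 64 70 6c 00.
K' ⊕ ipad = 58 43 52 46 5a 36; K' ⊕ opad = 32 29 38 2c 30 5c.
m1: inner = H(58 43 52 46 5a 36 ed 19 c5) = b6 d8; tag = H(32 29 38 2c 30 5c b6 d8) = 5089 ← matches
m2: inner = H(58 43 52 46 5a 36 fd 31 0c) = 0d f0; tag = H(32 29 38 2c 30 5c 0d f0) = a7a1
m3: inner = H(58 43 52 46 5a 36 84 01 03) = 8b c0; tag = H(32 29 38 2c 30 5c 8b c0) = 2571
m4: inner = H(58 43 52 46 5a 36 03 43 e7) = ee 02; tag = H(32 29 38 2c 30 5c ee 02) = 88b3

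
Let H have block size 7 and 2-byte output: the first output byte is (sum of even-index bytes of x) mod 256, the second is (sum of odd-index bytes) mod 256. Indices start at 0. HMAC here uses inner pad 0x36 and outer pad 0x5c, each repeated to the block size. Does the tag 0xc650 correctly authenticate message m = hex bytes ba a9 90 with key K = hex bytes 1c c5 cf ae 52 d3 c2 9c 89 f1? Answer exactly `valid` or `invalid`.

invalid

Key hex bytes 1c c5 cf ae 52 d3 c2 9c 89 f1 is 10 bytes > B = 7, so hash it first: H(key) = 88 d3, then zero-pad to 7 bytes: K' = 88 d3 00 00 00 00 00.
K' ⊕ ipad = be e5 36 36 36 36 36; K' ⊕ opad = d4 8f 5c 5c 5c 5c 5c.
Inner hash: even-index sum = 521 mod 256 = 9; odd-index sum = 667 mod 256 = 155 → 09 9b.
Outer hash (recomputed tag): even-index sum = 643 mod 256 = 131; odd-index sum = 336 mod 256 = 80 → 83 50.
Recomputed tag = 8350; claimed = c650 → mismatch.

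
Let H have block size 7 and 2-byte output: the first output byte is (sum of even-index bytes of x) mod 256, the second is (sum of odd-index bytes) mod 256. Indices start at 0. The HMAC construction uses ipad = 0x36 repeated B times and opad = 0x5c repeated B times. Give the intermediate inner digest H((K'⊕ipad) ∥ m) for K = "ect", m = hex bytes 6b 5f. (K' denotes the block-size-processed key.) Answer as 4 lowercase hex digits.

Key "ect" = 65 63 74 is 3 bytes ≤ B = 7; zero-pad to 7 bytes: K' = 65 63 74 00 00 00 00.
K' ⊕ ipad = 53 55 42 36 36 36 36.
Inner input = 53 55 42 36 36 36 36 ∥ 6b 5f.
Inner hash: even-index sum = 352 mod 256 = 96; odd-index sum = 300 mod 256 = 44 → 60 2c.

602c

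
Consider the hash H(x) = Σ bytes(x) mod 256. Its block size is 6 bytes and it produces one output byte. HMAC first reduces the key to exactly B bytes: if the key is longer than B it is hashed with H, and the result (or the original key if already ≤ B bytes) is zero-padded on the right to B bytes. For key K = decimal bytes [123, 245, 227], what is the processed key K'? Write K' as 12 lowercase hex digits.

Key decimal bytes [123, 245, 227] = 7b f5 e3 is 3 bytes ≤ B = 6; zero-pad to 6 bytes: K' = 7b f5 e3 00 00 00.

7bf5e3000000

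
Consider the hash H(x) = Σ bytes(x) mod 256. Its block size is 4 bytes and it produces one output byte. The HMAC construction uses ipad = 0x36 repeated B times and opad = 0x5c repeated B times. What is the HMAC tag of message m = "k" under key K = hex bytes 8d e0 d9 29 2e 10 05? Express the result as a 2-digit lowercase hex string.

Key hex bytes 8d e0 d9 29 2e 10 05 is 7 bytes > B = 4, so hash it first: H(key) = b2, then zero-pad to 4 bytes: K' = b2 00 00 00.
K' ⊕ ipad = 84 36 36 36.  K' ⊕ opad = ee 5c 5c 5c.
Inner input = (K'⊕ipad) ∥ m = 84 36 36 36 ∥ 6b.
Inner hash: sum = 132+54+54+54+107 = 401; mod 256 = 145 → 91.
Outer input = (K'⊕opad) ∥ inner = ee 5c 5c 5c ∥ 91.
Outer hash (tag): sum = 238+92+92+92+145 = 659; mod 256 = 147 → 93.

93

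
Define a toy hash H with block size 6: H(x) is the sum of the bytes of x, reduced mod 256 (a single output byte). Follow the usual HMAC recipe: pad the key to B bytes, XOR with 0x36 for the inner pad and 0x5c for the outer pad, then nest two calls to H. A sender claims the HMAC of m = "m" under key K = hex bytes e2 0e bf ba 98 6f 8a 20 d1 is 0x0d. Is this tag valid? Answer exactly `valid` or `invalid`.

invalid

Key hex bytes e2 0e bf ba 98 6f 8a 20 d1 is 9 bytes > B = 6, so hash it first: H(key) = eb, then zero-pad to 6 bytes: K' = eb 00 00 00 00 00.
K' ⊕ ipad = dd 36 36 36 36 36; K' ⊕ opad = b7 5c 5c 5c 5c 5c.
Inner hash: sum = 221+54+54+54+54+54+109 = 600; mod 256 = 88 → 58.
Outer hash (recomputed tag): sum = 183+92+92+92+92+92+88 = 731; mod 256 = 219 → db.
Recomputed tag = db; claimed = 0d → mismatch.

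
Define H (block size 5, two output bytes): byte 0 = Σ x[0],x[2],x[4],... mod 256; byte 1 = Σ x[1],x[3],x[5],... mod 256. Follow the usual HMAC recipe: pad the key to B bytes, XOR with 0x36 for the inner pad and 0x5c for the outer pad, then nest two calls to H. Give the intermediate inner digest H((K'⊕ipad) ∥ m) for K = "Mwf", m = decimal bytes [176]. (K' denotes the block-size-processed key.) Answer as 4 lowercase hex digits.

0127

Key "Mwf" = 4d 77 66 is 3 bytes ≤ B = 5; zero-pad to 5 bytes: K' = 4d 77 66 00 00.
K' ⊕ ipad = 7b 41 50 36 36.
Inner input = 7b 41 50 36 36 ∥ b0.
Inner hash: even-index sum = 257 mod 256 = 1; odd-index sum = 295 mod 256 = 39 → 01 27.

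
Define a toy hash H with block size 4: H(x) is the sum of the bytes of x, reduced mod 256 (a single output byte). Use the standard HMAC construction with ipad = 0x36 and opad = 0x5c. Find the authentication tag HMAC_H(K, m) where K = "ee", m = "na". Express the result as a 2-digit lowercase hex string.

0b

Key "ee" = 65 65 is 2 bytes ≤ B = 4; zero-pad to 4 bytes: K' = 65 65 00 00.
K' ⊕ ipad = 53 53 36 36.  K' ⊕ opad = 39 39 5c 5c.
Inner input = (K'⊕ipad) ∥ m = 53 53 36 36 ∥ 6e 61.
Inner hash: sum = 83+83+54+54+110+97 = 481; mod 256 = 225 → e1.
Outer input = (K'⊕opad) ∥ inner = 39 39 5c 5c ∥ e1.
Outer hash (tag): sum = 57+57+92+92+225 = 523; mod 256 = 11 → 0b.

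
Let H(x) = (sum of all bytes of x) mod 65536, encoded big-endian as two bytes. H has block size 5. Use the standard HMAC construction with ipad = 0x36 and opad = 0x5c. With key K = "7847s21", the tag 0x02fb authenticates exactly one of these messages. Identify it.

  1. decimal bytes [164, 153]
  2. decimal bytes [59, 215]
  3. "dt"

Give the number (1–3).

Key "7847s21" = 37 38 34 37 73 32 31 is 7 bytes > B = 5, so hash it first: H(key) = 01 b0, then zero-pad to 5 bytes: K' = 01 b0 00 00 00.
K' ⊕ ipad = 37 86 36 36 36; K' ⊕ opad = 5d ec 5c 5c 5c.
m1: inner = H(37 86 36 36 36 a4 99) = 02 9c; tag = H(5d ec 5c 5c 5c 02 9c) = 02fb ← matches
m2: inner = H(37 86 36 36 36 3b d7) = 02 71; tag = H(5d ec 5c 5c 5c 02 71) = 02d0
m3: inner = H(37 86 36 36 36 64 74) = 02 37; tag = H(5d ec 5c 5c 5c 02 37) = 0296

1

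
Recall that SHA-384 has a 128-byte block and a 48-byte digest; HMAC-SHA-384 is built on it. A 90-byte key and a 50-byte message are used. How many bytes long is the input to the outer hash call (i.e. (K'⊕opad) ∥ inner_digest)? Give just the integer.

Key is 90 ≤ 128 bytes, zero-padded: |K'| = 128.
Outer input = (K'⊕opad) ∥ H(inner) → 128 + 48 = 176 bytes.

176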